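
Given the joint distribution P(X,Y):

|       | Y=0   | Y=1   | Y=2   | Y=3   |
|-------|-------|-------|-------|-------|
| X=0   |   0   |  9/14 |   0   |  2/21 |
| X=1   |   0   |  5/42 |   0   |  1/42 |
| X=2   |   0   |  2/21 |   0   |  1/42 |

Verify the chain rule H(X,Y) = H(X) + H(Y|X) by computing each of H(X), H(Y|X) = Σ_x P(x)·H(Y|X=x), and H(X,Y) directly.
H(X) = 1.0899 bits, H(Y|X) = 0.5883 bits, H(X,Y) = 1.6782 bits

Marginal of X (row sums):
  P(X=0) = 0 + 9/14 + 0 + 2/21 = 31/42
  P(X=1) = 0 + 5/42 + 0 + 1/42 = 1/7
  P(X=2) = 0 + 2/21 + 0 + 1/42 = 5/42
H(X) = -[(31/42)·log₂(31/42) + (1/7)·log₂(1/7) + (5/42)·log₂(5/42)]
  = 0.323375 + 0.401051 + 0.365523 = 1.0899 bits

H(Y|X) = Σ_x P(x)·H(Y|X=x):
  X=0: P(X=0) = 31/42, P(Y|X=0) = (0, 27/31, 0, 4/31) → H(Y|X=0) = 0.554778
  X=1: P(X=1) = 1/7, P(Y|X=1) = (0, 5/6, 0, 1/6) → H(Y|X=1) = 0.650022
  X=2: P(X=2) = 5/42, P(Y|X=2) = (0, 4/5, 0, 1/5) → H(Y|X=2) = 0.721928
H(Y|X) = (31/42)·0.554778 + (1/7)·0.650022 + (5/42)·0.721928 = 0.5883 bits

H(X,Y) = -Σ_{x,y} P(x,y) log₂ P(x,y). Per-cell terms -P(x,y)·log₂P(x,y):
  X=0: 0.000000, 0.409776, 0.000000, 0.323078
  X=1: 0.000000, 0.365523, 0.000000, 0.128389
  X=2: 0.000000, 0.323078, 0.000000, 0.128389
  (cells with P = 0 contribute 0)
Sum of the 12 terms: H(X,Y) = 1.6782 bits

Chain rule check:
  H(X) + H(Y|X) = 1.0899 + 0.5883 = 1.6782 bits
  H(X,Y) = 1.6782 bits
✓ Chain rule verified.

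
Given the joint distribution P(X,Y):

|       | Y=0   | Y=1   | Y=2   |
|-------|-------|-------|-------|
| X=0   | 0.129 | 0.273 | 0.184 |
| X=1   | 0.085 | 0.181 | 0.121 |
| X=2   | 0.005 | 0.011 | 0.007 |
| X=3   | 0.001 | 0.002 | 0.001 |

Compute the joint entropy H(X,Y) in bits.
2.6569 bits

H(X,Y) = -Σ_{x,y} P(x,y) log₂ P(x,y). Per-cell terms -P(x,y)·log₂P(x,y):
  X=0: 0.3811, 0.5113, 0.4494
  X=1: 0.3023, 0.4463, 0.3687
  X=2: 0.0382, 0.0716, 0.0501
  X=3: 0.0100, 0.0179, 0.0100
Sum of the 12 terms: H(X,Y) = 2.6569 bits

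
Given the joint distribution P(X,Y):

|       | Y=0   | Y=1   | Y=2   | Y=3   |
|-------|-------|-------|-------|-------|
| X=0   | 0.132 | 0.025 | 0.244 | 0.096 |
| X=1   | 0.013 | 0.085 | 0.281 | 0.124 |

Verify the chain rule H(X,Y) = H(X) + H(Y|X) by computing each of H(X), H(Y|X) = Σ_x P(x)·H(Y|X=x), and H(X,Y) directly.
H(X) = 1.0000 bits, H(Y|X) = 1.6116 bits, H(X,Y) = 2.6116 bits

Marginal of X (row sums):
  P(X=0) = 0.132 + 0.025 + 0.244 + 0.096 = 0.497
  P(X=1) = 0.013 + 0.085 + 0.281 + 0.124 = 0.503
H(X) = -[0.497·log₂(0.497) + 0.503·log₂(0.503)]
  = 0.50132 + 0.49866 = 1.0000 bits

H(Y|X) = Σ_x P(x)·H(Y|X=x):
  X=0: P(X=0) = 0.497, P(Y|X=0) = (132/497, 25/497, 244/497, 96/497) → H(Y|X=0) = 1.68706
  X=1: P(X=1) = 0.503, P(Y|X=1) = (13/503, 85/503, 281/503, 124/503) → H(Y|X=1) = 1.53704
H(Y|X) = 0.497·1.68706 + 0.503·1.53704 = 1.6116 bits

H(X,Y) = -Σ_{x,y} P(x,y) log₂ P(x,y). Per-cell terms -P(x,y)·log₂P(x,y):
  X=0: 0.38562, 0.13305, 0.49655, 0.32456
  X=1: 0.08145, 0.30229, 0.51461, 0.37344
Sum of the 8 terms: H(X,Y) = 2.6116 bits

Chain rule check:
  H(X) + H(Y|X) = 1.0000 + 1.6116 = 2.6116 bits
  H(X,Y) = 2.6116 bits
✓ Chain rule verified.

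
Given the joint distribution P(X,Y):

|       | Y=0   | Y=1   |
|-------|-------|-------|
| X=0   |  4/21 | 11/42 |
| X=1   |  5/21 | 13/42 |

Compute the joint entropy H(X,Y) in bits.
1.9785 bits

H(X,Y) = -Σ_{x,y} P(x,y) log₂ P(x,y). Per-cell terms -P(x,y)·log₂P(x,y):
  X=0: 0.4557, 0.5062
  X=1: 0.4929, 0.5237
Sum of the 4 terms: H(X,Y) = 1.9785 bits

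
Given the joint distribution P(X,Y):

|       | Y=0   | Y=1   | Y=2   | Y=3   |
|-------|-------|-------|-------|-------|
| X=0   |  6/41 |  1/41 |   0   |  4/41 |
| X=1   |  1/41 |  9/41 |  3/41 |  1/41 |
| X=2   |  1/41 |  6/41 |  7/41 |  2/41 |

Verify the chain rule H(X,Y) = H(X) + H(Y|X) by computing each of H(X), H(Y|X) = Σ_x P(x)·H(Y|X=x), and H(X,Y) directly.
H(X) = 1.5684 bits, H(Y|X) = 1.4976 bits, H(X,Y) = 3.0660 bits

Marginal of X (row sums):
  P(X=0) = 6/41 + 1/41 + 0 + 4/41 = 11/41
  P(X=1) = 1/41 + 9/41 + 3/41 + 1/41 = 14/41
  P(X=2) = 1/41 + 6/41 + 7/41 + 2/41 = 16/41
H(X) = -[(11/41)·log₂(11/41) + (14/41)·log₂(14/41) + (16/41)·log₂(16/41)]
  = 0.5093 + 0.5293 + 0.5298 = 1.5684 bits

H(Y|X) = Σ_x P(x)·H(Y|X=x):
  X=0: P(X=0) = 11/41, P(Y|X=0) = (6/11, 1/11, 0, 4/11) → H(Y|X=0) = 1.3222
  X=1: P(X=1) = 14/41, P(Y|X=1) = (1/14, 9/14, 3/14, 1/14) → H(Y|X=1) = 1.4299
  X=2: P(X=2) = 16/41, P(Y|X=2) = (1/16, 3/8, 7/16, 1/8) → H(Y|X=2) = 1.6774
H(Y|X) = (11/41)·1.3222 + (14/41)·1.4299 + (16/41)·1.6774 = 1.4976 bits

H(X,Y) = -Σ_{x,y} P(x,y) log₂ P(x,y). Per-cell terms -P(x,y)·log₂P(x,y):
  X=0: 0.4057, 0.1307, 0.0000, 0.3276
  X=1: 0.1307, 0.4802, 0.2760, 0.1307
  X=2: 0.1307, 0.4057, 0.4354, 0.2126
  (cells with P = 0 contribute 0)
Sum of the 12 terms: H(X,Y) = 3.0660 bits

Chain rule check:
  H(X) + H(Y|X) = 1.5684 + 1.4976 = 3.0660 bits
  H(X,Y) = 3.0660 bits
✓ Chain rule verified.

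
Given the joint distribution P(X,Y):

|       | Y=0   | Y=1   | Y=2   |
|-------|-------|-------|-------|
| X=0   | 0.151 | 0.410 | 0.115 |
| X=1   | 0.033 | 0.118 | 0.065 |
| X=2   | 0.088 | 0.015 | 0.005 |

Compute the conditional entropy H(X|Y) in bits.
1.0786 bits

H(X|Y) = H(X,Y) - H(Y)

H(X,Y) = -Σ_{x,y} P(x,y) log₂ P(x,y). Per-cell terms -P(x,y)·log₂P(x,y):
  X=0: 0.411834, 0.527385, 0.358834
  X=1: 0.162406, 0.363811, 0.256322
  X=2: 0.308559, 0.090883, 0.038219
Sum of the 9 terms: H(X,Y) = 2.51825 bits

Marginal of Y (column sums):
  P(Y=0) = 0.151 + 0.033 + 0.088 = 0.272
  P(Y=1) = 0.410 + 0.118 + 0.015 = 0.543
  P(Y=2) = 0.115 + 0.065 + 0.005 = 0.185
H(Y) = -[0.272·log₂(0.272) + 0.543·log₂(0.543) + 0.185·log₂(0.185)]
  = 0.510903 + 0.478370 + 0.450365 = 1.43964 bits

H(X|Y) = H(X,Y) - H(Y) = 2.51825 - 1.43964 = 1.0786 bits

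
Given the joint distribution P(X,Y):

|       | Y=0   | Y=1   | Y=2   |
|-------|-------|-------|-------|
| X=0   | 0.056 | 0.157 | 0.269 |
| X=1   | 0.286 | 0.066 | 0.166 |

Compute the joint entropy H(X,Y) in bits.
2.3672 bits

H(X,Y) = -Σ_{x,y} P(x,y) log₂ P(x,y). Per-cell terms -P(x,y)·log₂P(x,y):
  X=0: 0.23287, 0.41937, 0.50957
  X=1: 0.51649, 0.25881, 0.43006
Sum of the 6 terms: H(X,Y) = 2.3672 bits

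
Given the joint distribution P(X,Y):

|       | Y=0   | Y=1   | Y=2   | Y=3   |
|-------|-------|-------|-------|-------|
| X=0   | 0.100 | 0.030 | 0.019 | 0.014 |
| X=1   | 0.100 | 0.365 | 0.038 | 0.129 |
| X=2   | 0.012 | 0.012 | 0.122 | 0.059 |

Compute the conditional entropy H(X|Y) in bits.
0.9538 bits

H(X|Y) = H(X,Y) - H(Y)

H(X,Y) = -Σ_{x,y} P(x,y) log₂ P(x,y). Per-cell terms -P(x,y)·log₂P(x,y):
  X=0: 0.33219, 0.15177, 0.10864, 0.08622
  X=1: 0.33219, 0.53072, 0.17928, 0.38114
  X=2: 0.07657, 0.07657, 0.37028, 0.24091
Sum of the 12 terms: H(X,Y) = 2.8665 bits

Marginal of Y (column sums):
  P(Y=0) = 0.100 + 0.100 + 0.012 = 0.212
  P(Y=1) = 0.030 + 0.365 + 0.012 = 0.407
  P(Y=2) = 0.019 + 0.038 + 0.122 = 0.179
  P(Y=3) = 0.014 + 0.129 + 0.059 = 0.202
H(Y) = -[0.212·log₂(0.212) + 0.407·log₂(0.407) + 0.179·log₂(0.179) + 0.202·log₂(0.202)]
  = 0.47443 + 0.52784 + 0.44427 + 0.46613 = 1.9127 bits

H(X|Y) = H(X,Y) - H(Y) = 2.8665 - 1.9127 = 0.9538 bits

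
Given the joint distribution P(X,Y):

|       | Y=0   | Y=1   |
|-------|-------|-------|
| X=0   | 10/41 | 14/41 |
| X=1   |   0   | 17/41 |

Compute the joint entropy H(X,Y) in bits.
1.5525 bits

H(X,Y) = -Σ_{x,y} P(x,y) log₂ P(x,y). Per-cell terms -P(x,y)·log₂P(x,y):
  X=0: 0.496494, 0.529336
  X=1: 0.000000, 0.526622
  (cells with P = 0 contribute 0)
Sum of the 4 terms: H(X,Y) = 1.5525 bits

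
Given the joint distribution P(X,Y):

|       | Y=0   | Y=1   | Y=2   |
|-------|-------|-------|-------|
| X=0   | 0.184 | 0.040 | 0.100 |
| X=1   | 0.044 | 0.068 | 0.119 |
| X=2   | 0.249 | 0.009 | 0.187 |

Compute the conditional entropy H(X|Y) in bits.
1.4081 bits

H(X|Y) = H(X,Y) - H(Y)

H(X,Y) = -Σ_{x,y} P(x,y) log₂ P(x,y). Per-cell terms -P(x,y)·log₂P(x,y):
  X=0: 0.4494, 0.1858, 0.3322
  X=1: 0.1983, 0.2637, 0.3654
  X=2: 0.4994, 0.0612, 0.4523
Sum of the 9 terms: H(X,Y) = 2.8077 bits

Marginal of Y (column sums):
  P(Y=0) = 0.184 + 0.044 + 0.249 = 0.477
  P(Y=1) = 0.040 + 0.068 + 0.009 = 0.117
  P(Y=2) = 0.100 + 0.119 + 0.187 = 0.406
H(Y) = -[0.477·log₂(0.477) + 0.117·log₂(0.117) + 0.406·log₂(0.406)]
  = 0.5094 + 0.3622 + 0.5280 = 1.3996 bits

H(X|Y) = H(X,Y) - H(Y) = 2.8077 - 1.3996 = 1.4081 bits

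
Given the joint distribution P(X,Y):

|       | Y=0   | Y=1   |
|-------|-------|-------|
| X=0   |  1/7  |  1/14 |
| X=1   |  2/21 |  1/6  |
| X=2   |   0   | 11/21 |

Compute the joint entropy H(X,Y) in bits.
1.9156 bits

H(X,Y) = -Σ_{x,y} P(x,y) log₂ P(x,y). Per-cell terms -P(x,y)·log₂P(x,y):
  X=0: 0.40105, 0.27195
  X=1: 0.32308, 0.43083
  X=2: 0.00000, 0.48865
  (cells with P = 0 contribute 0)
Sum of the 6 terms: H(X,Y) = 1.9156 bits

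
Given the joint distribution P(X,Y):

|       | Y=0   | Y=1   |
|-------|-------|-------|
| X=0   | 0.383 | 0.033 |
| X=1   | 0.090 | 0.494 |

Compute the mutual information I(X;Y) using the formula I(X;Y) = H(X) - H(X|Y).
0.4695 bits

I(X;Y) = H(X) - H(X|Y)

Marginal of X (row sums):
  P(X=0) = 0.383 + 0.033 = 0.416
  P(X=1) = 0.090 + 0.494 = 0.584
H(X) = -[0.416·log₂(0.416) + 0.584·log₂(0.584)]
  = 0.52638 + 0.45316 = 0.97954 bits

Marginal of Y (column sums):
  P(Y=0) = 0.383 + 0.090 = 0.473
  P(Y=1) = 0.033 + 0.494 = 0.527
H(X|Y) = Σ_y P(y)·H(X|Y=y):
  Y=0: P(Y=0) = 0.473, P(X|Y=0) = (383/473, 90/473) → H(X|Y=0) = 0.70205
  Y=1: P(Y=1) = 0.527, P(X|Y=1) = (33/527, 494/527) → H(X|Y=1) = 0.33775
H(X|Y) = 0.473·0.70205 + 0.527·0.33775 = 0.51006 bits

I(X;Y) = H(X) - H(X|Y) = 0.97954 - 0.51006 = 0.4695 bits

Cross-check via I(X;Y) = H(X) + H(Y) - H(X,Y): computing H(Y) from the column sums and H(X,Y) from the 4 cells in the same way gives H(Y) = 0.99790 bits and H(X,Y) = 1.50796 bits, so
I(X;Y) = 0.97954 + 0.99790 - 1.50796 = 0.4695 bits ✓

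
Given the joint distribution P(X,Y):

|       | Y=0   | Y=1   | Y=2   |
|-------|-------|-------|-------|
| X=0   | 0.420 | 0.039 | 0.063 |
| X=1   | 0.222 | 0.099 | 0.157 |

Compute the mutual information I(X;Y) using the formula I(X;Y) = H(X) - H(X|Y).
0.0928 bits

I(X;Y) = H(X) - H(X|Y)

Marginal of X (row sums):
  P(X=0) = 0.420 + 0.039 + 0.063 = 0.522
  P(X=1) = 0.222 + 0.099 + 0.157 = 0.478
H(X) = -[0.522·log₂(0.522) + 0.478·log₂(0.478)]
  = 0.48957 + 0.50903 = 0.99860 bits

Marginal of Y (column sums):
  P(Y=0) = 0.420 + 0.222 = 0.642
  P(Y=1) = 0.039 + 0.099 = 0.138
  P(Y=2) = 0.063 + 0.157 = 0.220
H(X|Y) = Σ_y P(y)·H(X|Y=y):
  Y=0: P(Y=0) = 0.642, P(X|Y=0) = (70/107, 37/107) → H(X|Y=0) = 0.93026
  Y=1: P(Y=1) = 0.138, P(X|Y=1) = (13/46, 33/46) → H(X|Y=1) = 0.85898
  Y=2: P(Y=2) = 0.220, P(X|Y=2) = (63/220, 157/220) → H(X|Y=2) = 0.86398
H(X|Y) = 0.642·0.93026 + 0.138·0.85898 + 0.220·0.86398 = 0.90584 bits

I(X;Y) = H(X) - H(X|Y) = 0.99860 - 0.90584 = 0.0928 bits

Cross-check via I(X;Y) = H(X) + H(Y) - H(X,Y): computing H(Y) from the column sums and H(X,Y) from the 6 cells in the same way gives H(Y) = 1.28534 bits and H(X,Y) = 2.19118 bits, so
I(X;Y) = 0.99860 + 1.28534 - 2.19118 = 0.0928 bits ✓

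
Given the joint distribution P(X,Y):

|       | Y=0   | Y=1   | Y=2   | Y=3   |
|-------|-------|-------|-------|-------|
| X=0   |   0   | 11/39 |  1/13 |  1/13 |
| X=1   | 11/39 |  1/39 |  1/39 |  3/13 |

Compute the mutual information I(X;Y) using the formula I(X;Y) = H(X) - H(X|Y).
0.5280 bits

I(X;Y) = H(X) - H(X|Y)

Marginal of X (row sums):
  P(X=0) = 0 + 11/39 + 1/13 + 1/13 = 17/39
  P(X=1) = 11/39 + 1/39 + 1/39 + 3/13 = 22/39
H(X) = -[(17/39)·log₂(17/39) + (22/39)·log₂(22/39)]
  = 0.522179 + 0.465932 = 0.988111 bits

Marginal of Y (column sums):
  P(Y=0) = 0 + 11/39 = 11/39
  P(Y=1) = 11/39 + 1/39 = 4/13
  P(Y=2) = 1/13 + 1/39 = 4/39
  P(Y=3) = 1/13 + 3/13 = 4/13
H(X|Y) = Σ_y P(y)·H(X|Y=y):
  Y=0: P(Y=0) = 11/39, P(X|Y=0) = (0, 1) → H(X|Y=0) = 0.000000
  Y=1: P(Y=1) = 4/13, P(X|Y=1) = (11/12, 1/12) → H(X|Y=1) = 0.413817
  Y=2: P(Y=2) = 4/39, P(X|Y=2) = (3/4, 1/4) → H(X|Y=2) = 0.811278
  Y=3: P(Y=3) = 4/13, P(X|Y=3) = (1/4, 3/4) → H(X|Y=3) = 0.811278
H(X|Y) = (11/39)·0.000000 + (4/13)·0.413817 + (4/39)·0.811278 + (4/13)·0.811278 = 0.460160 bits

I(X;Y) = H(X) - H(X|Y) = 0.988111 - 0.460160 = 0.5280 bits

Cross-check via I(X;Y) = H(X) + H(Y) - H(X,Y): computing H(Y) from the column sums and H(X,Y) from the 8 cells in the same way gives H(Y) = 1.898406 bits and H(X,Y) = 2.358566 bits, so
I(X;Y) = 0.988111 + 1.898406 - 2.358566 = 0.5280 bits ✓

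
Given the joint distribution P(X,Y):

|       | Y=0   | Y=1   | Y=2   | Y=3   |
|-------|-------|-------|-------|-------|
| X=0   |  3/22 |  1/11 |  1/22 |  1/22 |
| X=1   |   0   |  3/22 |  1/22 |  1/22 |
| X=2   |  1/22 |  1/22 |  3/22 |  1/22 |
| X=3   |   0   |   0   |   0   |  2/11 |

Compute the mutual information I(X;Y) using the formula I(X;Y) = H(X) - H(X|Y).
0.5832 bits

I(X;Y) = H(X) - H(X|Y)

Marginal of X (row sums):
  P(X=0) = 3/22 + 1/11 + 1/22 + 1/22 = 7/22
  P(X=1) = 0 + 3/22 + 1/22 + 1/22 = 5/22
  P(X=2) = 1/22 + 1/22 + 3/22 + 1/22 = 3/11
  P(X=3) = 0 + 0 + 0 + 2/11 = 2/11
H(X) = -[(7/22)·log₂(7/22) + (5/22)·log₂(5/22) + (3/11)·log₂(3/11) + (2/11)·log₂(2/11)]
  = 0.52566 + 0.48580 + 0.51122 + 0.44717 = 1.96985 bits

Marginal of Y (column sums):
  P(Y=0) = 3/22 + 0 + 1/22 + 0 = 2/11
  P(Y=1) = 1/11 + 3/22 + 1/22 + 0 = 3/11
  P(Y=2) = 1/22 + 1/22 + 3/22 + 0 = 5/22
  P(Y=3) = 1/22 + 1/22 + 1/22 + 2/11 = 7/22
H(X|Y) = Σ_y P(y)·H(X|Y=y):
  Y=0: P(Y=0) = 2/11, P(X|Y=0) = (3/4, 0, 1/4, 0) → H(X|Y=0) = 0.81128
  Y=1: P(Y=1) = 3/11, P(X|Y=1) = (1/3, 1/2, 1/6, 0) → H(X|Y=1) = 1.45915
  Y=2: P(Y=2) = 5/22, P(X|Y=2) = (1/5, 1/5, 3/5, 0) → H(X|Y=2) = 1.37095
  Y=3: P(Y=3) = 7/22, P(X|Y=3) = (1/7, 1/7, 1/7, 4/7) → H(X|Y=3) = 1.66450
H(X|Y) = (2/11)·0.81128 + (3/11)·1.45915 + (5/22)·1.37095 + (7/22)·1.66450 = 1.38665 bits

I(X;Y) = H(X) - H(X|Y) = 1.96985 - 1.38665 = 0.5832 bits

Cross-check via I(X;Y) = H(X) + H(Y) - H(X,Y): computing H(Y) from the column sums and H(X,Y) from the 16 cells in the same way gives H(Y) = 1.96985 bits and H(X,Y) = 3.35649 bits, so
I(X;Y) = 1.96985 + 1.96985 - 3.35649 = 0.5832 bits ✓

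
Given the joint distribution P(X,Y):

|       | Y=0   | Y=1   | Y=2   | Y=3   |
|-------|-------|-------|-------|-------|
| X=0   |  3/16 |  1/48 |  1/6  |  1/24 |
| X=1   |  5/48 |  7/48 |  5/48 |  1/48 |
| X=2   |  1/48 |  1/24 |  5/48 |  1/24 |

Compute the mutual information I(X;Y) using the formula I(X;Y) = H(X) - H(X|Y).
0.1642 bits

I(X;Y) = H(X) - H(X|Y)

Marginal of X (row sums):
  P(X=0) = 3/16 + 1/48 + 1/6 + 1/24 = 5/12
  P(X=1) = 5/48 + 7/48 + 5/48 + 1/48 = 3/8
  P(X=2) = 1/48 + 1/24 + 5/48 + 1/24 = 5/24
H(X) = -[(5/12)·log₂(5/12) + (3/8)·log₂(3/8) + (5/24)·log₂(5/24)]
  = 0.5263 + 0.5306 + 0.4715 = 1.5284 bits

Marginal of Y (column sums):
  P(Y=0) = 3/16 + 5/48 + 1/48 = 5/16
  P(Y=1) = 1/48 + 7/48 + 1/24 = 5/24
  P(Y=2) = 1/6 + 5/48 + 5/48 = 3/8
  P(Y=3) = 1/24 + 1/48 + 1/24 = 5/48
H(X|Y) = Σ_y P(y)·H(X|Y=y):
  Y=0: P(Y=0) = 5/16, P(X|Y=0) = (3/5, 1/3, 1/15) → H(X|Y=0) = 1.2310
  Y=1: P(Y=1) = 5/24, P(X|Y=1) = (1/10, 7/10, 1/5) → H(X|Y=1) = 1.1568
  Y=2: P(Y=2) = 3/8, P(X|Y=2) = (4/9, 5/18, 5/18) → H(X|Y=2) = 1.5466
  Y=3: P(Y=3) = 5/48, P(X|Y=3) = (2/5, 1/5, 2/5) → H(X|Y=3) = 1.5219
H(X|Y) = (5/16)·1.2310 + (5/24)·1.1568 + (3/8)·1.5466 + (5/48)·1.5219 = 1.3642 bits

I(X;Y) = H(X) - H(X|Y) = 1.5284 - 1.3642 = 0.1642 bits

Cross-check via I(X;Y) = H(X) + H(Y) - H(X,Y): computing H(Y) from the column sums and H(X,Y) from the 12 cells in the same way gives H(Y) = 1.8664 bits and H(X,Y) = 3.2306 bits, so
I(X;Y) = 1.5284 + 1.8664 - 3.2306 = 0.1642 bits ✓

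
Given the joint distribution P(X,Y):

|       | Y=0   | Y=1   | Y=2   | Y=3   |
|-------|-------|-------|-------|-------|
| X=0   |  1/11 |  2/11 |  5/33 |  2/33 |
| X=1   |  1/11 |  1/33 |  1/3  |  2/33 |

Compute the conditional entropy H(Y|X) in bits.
1.6607 bits

H(Y|X) = H(X,Y) - H(X)

H(X,Y) = -Σ_{x,y} P(x,y) log₂ P(x,y). Per-cell terms -P(x,y)·log₂P(x,y):
  X=0: 0.314494, 0.447169, 0.412495, 0.245115
  X=1: 0.314494, 0.152860, 0.528321, 0.245115
Sum of the 8 terms: H(X,Y) = 2.66006 bits

Marginal of X (row sums):
  P(X=0) = 1/11 + 2/11 + 5/33 + 2/33 = 16/33
  P(X=1) = 1/11 + 1/33 + 1/3 + 2/33 = 17/33
H(X) = -[(16/33)·log₂(16/33) + (17/33)·log₂(17/33)]
  = 0.506373 + 0.492965 = 0.99934 bits

H(Y|X) = H(X,Y) - H(X) = 2.66006 - 0.99934 = 1.6607 bits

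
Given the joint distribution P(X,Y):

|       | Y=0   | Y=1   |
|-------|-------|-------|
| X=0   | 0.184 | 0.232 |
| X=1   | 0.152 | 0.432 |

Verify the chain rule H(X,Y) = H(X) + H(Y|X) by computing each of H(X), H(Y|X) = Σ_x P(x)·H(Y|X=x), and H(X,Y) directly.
H(X) = 0.9795 bits, H(Y|X) = 0.8951 bits, H(X,Y) = 1.8746 bits

Marginal of X (row sums):
  P(X=0) = 0.184 + 0.232 = 0.416
  P(X=1) = 0.152 + 0.432 = 0.584
H(X) = -[0.416·log₂(0.416) + 0.584·log₂(0.584)]
  = 0.52638 + 0.45316 = 0.9795 bits

H(Y|X) = Σ_x P(x)·H(Y|X=x):
  X=0: P(X=0) = 0.416, P(Y|X=0) = (23/52, 29/52) → H(Y|X=0) = 0.99037
  X=1: P(X=1) = 0.584, P(Y|X=1) = (19/73, 54/73) → H(Y|X=1) = 0.82716
H(Y|X) = 0.416·0.99037 + 0.584·0.82716 = 0.8951 bits

H(X,Y) = -Σ_{x,y} P(x,y) log₂ P(x,y). Per-cell terms -P(x,y)·log₂P(x,y):
  X=0: 0.44937, 0.48901
  X=1: 0.41311, 0.52311
Sum of the 4 terms: H(X,Y) = 1.8746 bits

Chain rule check:
  H(X) + H(Y|X) = 0.9795 + 0.8951 = 1.8746 bits
  H(X,Y) = 1.8746 bits
✓ Chain rule verified.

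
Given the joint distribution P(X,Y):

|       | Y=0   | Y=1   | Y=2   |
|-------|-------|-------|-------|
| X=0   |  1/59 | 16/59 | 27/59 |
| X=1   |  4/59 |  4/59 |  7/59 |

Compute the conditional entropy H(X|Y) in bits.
0.7286 bits

H(X|Y) = H(X,Y) - H(Y)

H(X,Y) = -Σ_{x,y} P(x,y) log₂ P(x,y). Per-cell terms -P(x,y)·log₂P(x,y):
  X=0: 0.09971, 0.51055, 0.51609
  X=1: 0.26323, 0.26323, 0.36486
Sum of the 6 terms: H(X,Y) = 2.0177 bits

Marginal of Y (column sums):
  P(Y=0) = 1/59 + 4/59 = 5/59
  P(Y=1) = 16/59 + 4/59 = 20/59
  P(Y=2) = 27/59 + 7/59 = 34/59
H(Y) = -[(5/59)·log₂(5/59) + (20/59)·log₂(20/59) + (34/59)·log₂(34/59)]
  = 0.30176 + 0.52906 + 0.45824 = 1.2891 bits

H(X|Y) = H(X,Y) - H(Y) = 2.0177 - 1.2891 = 0.7286 bits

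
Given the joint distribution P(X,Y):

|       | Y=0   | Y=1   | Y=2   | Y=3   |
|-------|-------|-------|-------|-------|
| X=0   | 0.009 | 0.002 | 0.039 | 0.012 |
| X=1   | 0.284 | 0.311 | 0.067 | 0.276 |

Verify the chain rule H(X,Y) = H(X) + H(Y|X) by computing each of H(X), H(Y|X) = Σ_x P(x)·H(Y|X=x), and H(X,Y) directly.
H(X) = 0.3353 bits, H(Y|X) = 1.8165 bits, H(X,Y) = 2.1519 bits

Marginal of X (row sums):
  P(X=0) = 0.009 + 0.002 + 0.039 + 0.012 = 0.062
  P(X=1) = 0.284 + 0.311 + 0.067 + 0.276 = 0.938
H(X) = -[0.062·log₂(0.062) + 0.938·log₂(0.938)]
  = 0.2487 + 0.0866 = 0.3353 bits

H(Y|X) = Σ_x P(x)·H(Y|X=x):
  X=0: P(X=0) = 0.062, P(Y|X=0) = (9/62, 1/31, 39/62, 6/31) → H(Y|X=0) = 1.4432
  X=1: P(X=1) = 0.938, P(Y|X=1) = (142/469, 311/938, 1/14, 138/469) → H(Y|X=1) = 1.8412
H(Y|X) = 0.062·1.4432 + 0.938·1.8412 = 1.8165 bits

H(X,Y) = -Σ_{x,y} P(x,y) log₂ P(x,y). Per-cell terms -P(x,y)·log₂P(x,y):
  X=0: 0.0612, 0.0179, 0.1825, 0.0766
  X=1: 0.5158, 0.5240, 0.2613, 0.5126
Sum of the 8 terms: H(X,Y) = 2.1519 bits

Chain rule check:
  H(X) + H(Y|X) = 0.3353 + 1.8165 = 2.1518 bits
  H(X,Y) = 2.1519 bits
✓ Chain rule verified (Δ = 0.0001 is 4-dp rounding noise: each of the three values was rounded independently).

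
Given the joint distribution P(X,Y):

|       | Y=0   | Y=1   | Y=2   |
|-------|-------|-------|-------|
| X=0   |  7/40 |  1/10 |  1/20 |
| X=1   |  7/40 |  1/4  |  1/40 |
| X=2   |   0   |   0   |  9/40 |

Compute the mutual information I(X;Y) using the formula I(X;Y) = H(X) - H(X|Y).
0.5652 bits

I(X;Y) = H(X) - H(X|Y)

Marginal of X (row sums):
  P(X=0) = 7/40 + 1/10 + 1/20 = 13/40
  P(X=1) = 7/40 + 1/4 + 1/40 = 9/20
  P(X=2) = 0 + 0 + 9/40 = 9/40
H(X) = -[(13/40)·log₂(13/40) + (9/20)·log₂(9/20) + (9/40)·log₂(9/40)]
  = 0.526984 + 0.518401 + 0.484201 = 1.52959 bits

Marginal of Y (column sums):
  P(Y=0) = 7/40 + 7/40 + 0 = 7/20
  P(Y=1) = 1/10 + 1/4 + 0 = 7/20
  P(Y=2) = 1/20 + 1/40 + 9/40 = 3/10
H(X|Y) = Σ_y P(y)·H(X|Y=y):
  Y=0: P(Y=0) = 7/20, P(X|Y=0) = (1/2, 1/2, 0) → H(X|Y=0) = 1.000000
  Y=1: P(Y=1) = 7/20, P(X|Y=1) = (2/7, 5/7, 0) → H(X|Y=1) = 0.863121
  Y=2: P(Y=2) = 3/10, P(X|Y=2) = (1/6, 1/12, 3/4) → H(X|Y=2) = 1.040852
H(X|Y) = (7/20)·1.000000 + (7/20)·0.863121 + (3/10)·1.040852 = 0.96435 bits

I(X;Y) = H(X) - H(X|Y) = 1.52959 - 0.96435 = 0.5652 bits

Cross-check via I(X;Y) = H(X) + H(Y) - H(X,Y): computing H(Y) from the column sums and H(X,Y) from the 9 cells in the same way gives H(Y) = 1.58129 bits and H(X,Y) = 2.54564 bits, so
I(X;Y) = 1.52959 + 1.58129 - 2.54564 = 0.5652 bits ✓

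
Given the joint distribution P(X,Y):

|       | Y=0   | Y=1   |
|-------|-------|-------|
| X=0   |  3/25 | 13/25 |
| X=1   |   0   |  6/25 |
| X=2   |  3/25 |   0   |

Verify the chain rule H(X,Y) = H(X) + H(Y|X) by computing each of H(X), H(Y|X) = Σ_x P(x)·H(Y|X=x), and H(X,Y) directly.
H(X) = 1.2733 bits, H(Y|X) = 0.4456 bits, H(X,Y) = 1.7188 bits

Marginal of X (row sums):
  P(X=0) = 3/25 + 13/25 = 16/25
  P(X=1) = 0 + 6/25 = 6/25
  P(X=2) = 3/25 + 0 = 3/25
H(X) = -[(16/25)·log₂(16/25) + (6/25)·log₂(6/25) + (3/25)·log₂(3/25)]
  = 0.412068 + 0.494134 + 0.367067 = 1.2733 bits

H(Y|X) = Σ_x P(x)·H(Y|X=x):
  X=0: P(X=0) = 16/25, P(Y|X=0) = (3/16, 13/16) → H(Y|X=0) = 0.696212
  X=1: P(X=1) = 6/25, P(Y|X=1) = (0, 1) → H(Y|X=1) = 0.000000
  X=2: P(X=2) = 3/25, P(Y|X=2) = (1, 0) → H(Y|X=2) = 0.000000
H(Y|X) = (16/25)·0.696212 + (6/25)·0.000000 + (3/25)·0.000000 = 0.4456 bits

H(X,Y) = -Σ_{x,y} P(x,y) log₂ P(x,y). Per-cell terms -P(x,y)·log₂P(x,y):
  X=0: 0.367067, 0.490577
  X=1: 0.000000, 0.494134
  X=2: 0.367067, 0.000000
  (cells with P = 0 contribute 0)
Sum of the 6 terms: H(X,Y) = 1.7188 bits

Chain rule check:
  H(X) + H(Y|X) = 1.2733 + 0.4456 = 1.7189 bits
  H(X,Y) = 1.7188 bits
✓ Chain rule verified (Δ = 0.0001 is 4-dp rounding noise: each of the three values was rounded independently).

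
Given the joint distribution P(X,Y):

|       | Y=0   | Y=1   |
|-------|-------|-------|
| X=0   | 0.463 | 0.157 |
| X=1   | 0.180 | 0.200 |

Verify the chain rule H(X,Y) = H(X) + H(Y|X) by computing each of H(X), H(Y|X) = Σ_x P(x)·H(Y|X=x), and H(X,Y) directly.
H(X) = 0.9580 bits, H(Y|X) = 0.8854 bits, H(X,Y) = 1.8434 bits

Marginal of X (row sums):
  P(X=0) = 0.463 + 0.157 = 0.620
  P(X=1) = 0.180 + 0.200 = 0.380
H(X) = -[0.620·log₂(0.620) + 0.380·log₂(0.380)]
  = 0.42759 + 0.53045 = 0.9580 bits

H(Y|X) = Σ_x P(x)·H(Y|X=x):
  X=0: P(X=0) = 0.620, P(Y|X=0) = (463/620, 157/620) → H(Y|X=0) = 0.81635
  X=1: P(X=1) = 0.380, P(Y|X=1) = (9/19, 10/19) → H(Y|X=1) = 0.99800
H(Y|X) = 0.620·0.81635 + 0.380·0.99800 = 0.8854 bits

H(X,Y) = -Σ_{x,y} P(x,y) log₂ P(x,y). Per-cell terms -P(x,y)·log₂P(x,y):
  X=0: 0.51435, 0.41937
  X=1: 0.44531, 0.46439
Sum of the 4 terms: H(X,Y) = 1.8434 bits

Chain rule check:
  H(X) + H(Y|X) = 0.9580 + 0.8854 = 1.8434 bits
  H(X,Y) = 1.8434 bits
✓ Chain rule verified.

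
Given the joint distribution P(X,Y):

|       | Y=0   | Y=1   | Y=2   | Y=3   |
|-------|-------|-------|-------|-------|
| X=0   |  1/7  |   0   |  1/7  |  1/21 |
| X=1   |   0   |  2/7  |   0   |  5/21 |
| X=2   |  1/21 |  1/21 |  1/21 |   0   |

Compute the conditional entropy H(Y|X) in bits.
1.2300 bits

H(Y|X) = H(X,Y) - H(X)

H(X,Y) = -Σ_{x,y} P(x,y) log₂ P(x,y). Per-cell terms -P(x,y)·log₂P(x,y):
  X=0: 0.401051, 0.000000, 0.401051, 0.209158
  X=1: 0.000000, 0.516387, 0.000000, 0.492950
  X=2: 0.209158, 0.209158, 0.209158, 0.000000
  (cells with P = 0 contribute 0)
Sum of the 12 terms: H(X,Y) = 2.64807 bits

Marginal of X (row sums):
  P(X=0) = 1/7 + 0 + 1/7 + 1/21 = 1/3
  P(X=1) = 0 + 2/7 + 0 + 5/21 = 11/21
  P(X=2) = 1/21 + 1/21 + 1/21 + 0 = 1/7
H(X) = -[(1/3)·log₂(1/3) + (11/21)·log₂(11/21) + (1/7)·log₂(1/7)]
  = 0.528321 + 0.488654 + 0.401051 = 1.41803 bits

H(Y|X) = H(X,Y) - H(X) = 2.64807 - 1.41803 = 1.2300 bits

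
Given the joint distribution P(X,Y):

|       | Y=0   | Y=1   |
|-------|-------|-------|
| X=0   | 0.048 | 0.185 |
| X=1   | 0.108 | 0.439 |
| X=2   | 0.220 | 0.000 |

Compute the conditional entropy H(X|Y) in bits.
1.0542 bits

H(X|Y) = H(X,Y) - H(Y)

H(X,Y) = -Σ_{x,y} P(x,y) log₂ P(x,y). Per-cell terms -P(x,y)·log₂P(x,y):
  X=0: 0.21028, 0.45036
  X=1: 0.34678, 0.52140
  X=2: 0.48057, 0.00000
  (cells with P = 0 contribute 0)
Sum of the 6 terms: H(X,Y) = 2.0094 bits

Marginal of Y (column sums):
  P(Y=0) = 0.048 + 0.108 + 0.220 = 0.376
  P(Y=1) = 0.185 + 0.439 + 0.000 = 0.624
H(Y) = -[0.376·log₂(0.376) + 0.624·log₂(0.624)]
  = 0.53061 + 0.42456 = 0.9552 bits

H(X|Y) = H(X,Y) - H(Y) = 2.0094 - 0.9552 = 1.0542 bits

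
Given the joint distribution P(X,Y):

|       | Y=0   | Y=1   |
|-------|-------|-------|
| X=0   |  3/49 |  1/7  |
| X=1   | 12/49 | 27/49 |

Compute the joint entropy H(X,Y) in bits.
1.6186 bits

H(X,Y) = -Σ_{x,y} P(x,y) log₂ P(x,y). Per-cell terms -P(x,y)·log₂P(x,y):
  X=0: 0.24672, 0.40105
  X=1: 0.49708, 0.47378
Sum of the 4 terms: H(X,Y) = 1.6186 bits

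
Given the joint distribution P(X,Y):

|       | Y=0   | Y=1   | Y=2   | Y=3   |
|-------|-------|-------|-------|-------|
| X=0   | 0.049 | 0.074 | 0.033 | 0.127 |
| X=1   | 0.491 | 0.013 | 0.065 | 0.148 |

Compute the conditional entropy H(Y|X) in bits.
1.4217 bits

H(Y|X) = H(X,Y) - H(X)

H(X,Y) = -Σ_{x,y} P(x,y) log₂ P(x,y). Per-cell terms -P(x,y)·log₂P(x,y):
  X=0: 0.2132, 0.2780, 0.1624, 0.3781
  X=1: 0.5039, 0.0814, 0.2563, 0.4079
Sum of the 8 terms: H(X,Y) = 2.2812 bits

Marginal of X (row sums):
  P(X=0) = 0.049 + 0.074 + 0.033 + 0.127 = 0.283
  P(X=1) = 0.491 + 0.013 + 0.065 + 0.148 = 0.717
H(X) = -[0.283·log₂(0.283) + 0.717·log₂(0.717)]
  = 0.5154 + 0.3441 = 0.8595 bits

H(Y|X) = H(X,Y) - H(X) = 2.2812 - 0.8595 = 1.4217 bits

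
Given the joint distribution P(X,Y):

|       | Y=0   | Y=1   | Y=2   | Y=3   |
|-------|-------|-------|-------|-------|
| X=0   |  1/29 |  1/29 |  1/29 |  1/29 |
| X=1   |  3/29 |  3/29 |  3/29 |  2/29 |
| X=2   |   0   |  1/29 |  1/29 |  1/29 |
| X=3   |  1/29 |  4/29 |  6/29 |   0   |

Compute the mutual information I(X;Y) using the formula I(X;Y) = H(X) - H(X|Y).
0.1931 bits

I(X;Y) = H(X) - H(X|Y)

Marginal of X (row sums):
  P(X=0) = 1/29 + 1/29 + 1/29 + 1/29 = 4/29
  P(X=1) = 3/29 + 3/29 + 3/29 + 2/29 = 11/29
  P(X=2) = 0 + 1/29 + 1/29 + 1/29 = 3/29
  P(X=3) = 1/29 + 4/29 + 6/29 + 0 = 11/29
H(X) = -[(4/29)·log₂(4/29) + (11/29)·log₂(11/29) + (3/29)·log₂(3/29) + (11/29)·log₂(11/29)]
  = 0.394204 + 0.530484 + 0.338588 + 0.530484 = 1.79376 bits

Marginal of Y (column sums):
  P(Y=0) = 1/29 + 3/29 + 0 + 1/29 = 5/29
  P(Y=1) = 1/29 + 3/29 + 1/29 + 4/29 = 9/29
  P(Y=2) = 1/29 + 3/29 + 1/29 + 6/29 = 11/29
  P(Y=3) = 1/29 + 2/29 + 1/29 + 0 = 4/29
H(X|Y) = Σ_y P(y)·H(X|Y=y):
  Y=0: P(Y=0) = 5/29, P(X|Y=0) = (1/5, 3/5, 0, 1/5) → H(X|Y=0) = 1.370951
  Y=1: P(Y=1) = 9/29, P(X|Y=1) = (1/9, 1/3, 1/9, 4/9) → H(X|Y=1) = 1.752715
  Y=2: P(Y=2) = 11/29, P(X|Y=2) = (1/11, 3/11, 1/11, 6/11) → H(X|Y=2) = 1.617190
  Y=3: P(Y=3) = 4/29, P(X|Y=3) = (1/4, 1/2, 1/4, 0) → H(X|Y=3) = 1.500000
H(X|Y) = (5/29)·1.370951 + (9/29)·1.752715 + (11/29)·1.617190 + (4/29)·1.500000 = 1.60063 bits

I(X;Y) = H(X) - H(X|Y) = 1.79376 - 1.60063 = 0.1931 bits

Cross-check via I(X;Y) = H(X) + H(Y) - H(X,Y): computing H(Y) from the column sums and H(X,Y) from the 16 cells in the same way gives H(Y) = 1.88582 bits and H(X,Y) = 3.48645 bits, so
I(X;Y) = 1.79376 + 1.88582 - 3.48645 = 0.1931 bits ✓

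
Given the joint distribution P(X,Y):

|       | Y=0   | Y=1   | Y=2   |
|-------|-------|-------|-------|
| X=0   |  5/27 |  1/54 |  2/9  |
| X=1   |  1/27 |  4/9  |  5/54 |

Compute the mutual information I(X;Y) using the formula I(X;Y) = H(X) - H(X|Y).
0.4523 bits

I(X;Y) = H(X) - H(X|Y)

Marginal of X (row sums):
  P(X=0) = 5/27 + 1/54 + 2/9 = 23/54
  P(X=1) = 1/27 + 4/9 + 5/54 = 31/54
H(X) = -[(23/54)·log₂(23/54) + (31/54)·log₂(31/54)]
  = 0.52445 + 0.45966 = 0.9841 bits

Marginal of Y (column sums):
  P(Y=0) = 5/27 + 1/27 = 2/9
  P(Y=1) = 1/54 + 4/9 = 25/54
  P(Y=2) = 2/9 + 5/54 = 17/54
H(X|Y) = Σ_y P(y)·H(X|Y=y):
  Y=0: P(Y=0) = 2/9, P(X|Y=0) = (5/6, 1/6) → H(X|Y=0) = 0.65002
  Y=1: P(Y=1) = 25/54, P(X|Y=1) = (1/25, 24/25) → H(X|Y=1) = 0.24229
  Y=2: P(Y=2) = 17/54, P(X|Y=2) = (12/17, 5/17) → H(X|Y=2) = 0.87398
H(X|Y) = (2/9)·0.65002 + (25/54)·0.24229 + (17/54)·0.87398 = 0.5318 bits

I(X;Y) = H(X) - H(X|Y) = 0.9841 - 0.5318 = 0.4523 bits

Cross-check via I(X;Y) = H(X) + H(Y) - H(X,Y): computing H(Y) from the column sums and H(X,Y) from the 6 cells in the same way gives H(Y) = 1.5215 bits and H(X,Y) = 2.0533 bits, so
I(X;Y) = 0.9841 + 1.5215 - 2.0533 = 0.4523 bits ✓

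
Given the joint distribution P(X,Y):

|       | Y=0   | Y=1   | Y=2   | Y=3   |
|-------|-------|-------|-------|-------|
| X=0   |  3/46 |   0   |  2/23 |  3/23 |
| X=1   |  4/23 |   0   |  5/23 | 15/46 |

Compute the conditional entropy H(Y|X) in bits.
1.5322 bits

H(Y|X) = H(X,Y) - H(X)

H(X,Y) = -Σ_{x,y} P(x,y) log₂ P(x,y). Per-cell terms -P(x,y)·log₂P(x,y):
  X=0: 0.256865, 0.000000, 0.306397, 0.383296
  X=1: 0.438880, 0.000000, 0.478616, 0.527175
  (cells with P = 0 contribute 0)
Sum of the 8 terms: H(X,Y) = 2.391229 bits

Marginal of X (row sums):
  P(X=0) = 3/46 + 0 + 2/23 + 3/23 = 13/46
  P(X=1) = 4/23 + 0 + 5/23 + 15/46 = 33/46
H(X) = -[(13/46)·log₂(13/46) + (33/46)·log₂(33/46)]
  = 0.515230 + 0.343751 = 0.858981 bits

H(Y|X) = H(X,Y) - H(X) = 2.391229 - 0.858981 = 1.5322 bits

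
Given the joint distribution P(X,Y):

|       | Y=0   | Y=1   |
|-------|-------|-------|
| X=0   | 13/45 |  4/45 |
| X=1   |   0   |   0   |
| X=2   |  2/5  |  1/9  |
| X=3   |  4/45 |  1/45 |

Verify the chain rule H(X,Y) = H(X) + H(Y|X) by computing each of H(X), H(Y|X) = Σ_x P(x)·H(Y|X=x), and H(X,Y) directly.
H(X) = 1.3777 bits, H(Y|X) = 0.7637 bits, H(X,Y) = 2.1413 bits

Marginal of X (row sums):
  P(X=0) = 13/45 + 4/45 = 17/45
  P(X=1) = 0 + 0 = 0
  P(X=2) = 2/5 + 1/9 = 23/45
  P(X=3) = 4/45 + 1/45 = 1/9
H(X) = -[(17/45)·log₂(17/45) + (23/45)·log₂(23/45) + (1/9)·log₂(1/9)]   (outcomes with P = 0 contribute 0)
  = 0.53055 + 0.49490 + 0.35221 = 1.3777 bits

H(Y|X) = Σ_x P(x)·H(Y|X=x):
  X=0: P(X=0) = 17/45, P(Y|X=0) = (13/17, 4/17) → H(Y|X=0) = 0.78713
  X=1: P(X=1) = 0 → contributes 0
  X=2: P(X=2) = 23/45, P(Y|X=2) = (18/23, 5/23) → H(Y|X=2) = 0.75538
  X=3: P(X=3) = 1/9, P(Y|X=3) = (4/5, 1/5) → H(Y|X=3) = 0.72193
H(Y|X) = (17/45)·0.78713 + (23/45)·0.75538 + (1/9)·0.72193 = 0.7637 bits

H(X,Y) = -Σ_{x,y} P(x,y) log₂ P(x,y). Per-cell terms -P(x,y)·log₂P(x,y):
  X=0: 0.51752, 0.31039
  X=1: 0.00000, 0.00000
  X=2: 0.52877, 0.35221
  X=3: 0.31039, 0.12204
  (cells with P = 0 contribute 0)
Sum of the 8 terms: H(X,Y) = 2.1413 bits

Chain rule check:
  H(X) + H(Y|X) = 1.3777 + 0.7637 = 2.1414 bits
  H(X,Y) = 2.1413 bits
✓ Chain rule verified (Δ = 0.0001 is 4-dp rounding noise: each of the three values was rounded independently).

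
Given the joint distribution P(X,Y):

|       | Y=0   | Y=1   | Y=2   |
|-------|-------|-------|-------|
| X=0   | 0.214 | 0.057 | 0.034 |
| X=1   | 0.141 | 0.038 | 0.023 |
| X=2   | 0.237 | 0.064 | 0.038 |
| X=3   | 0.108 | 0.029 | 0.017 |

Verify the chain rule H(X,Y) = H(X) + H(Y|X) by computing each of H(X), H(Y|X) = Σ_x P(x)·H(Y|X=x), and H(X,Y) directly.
H(X) = 1.9333 bits, H(Y|X) = 1.1672 bits, H(X,Y) = 3.1006 bits

Marginal of X (row sums):
  P(X=0) = 0.214 + 0.057 + 0.034 = 0.305
  P(X=1) = 0.141 + 0.038 + 0.023 = 0.202
  P(X=2) = 0.237 + 0.064 + 0.038 = 0.339
  P(X=3) = 0.108 + 0.029 + 0.017 = 0.154
H(X) = -[0.305·log₂(0.305) + 0.202·log₂(0.202) + 0.339·log₂(0.339) + 0.154·log₂(0.154)]
  = 0.52250 + 0.46613 + 0.52906 + 0.41565 = 1.9333 bits

H(Y|X) = Σ_x P(x)·H(Y|X=x):
  X=0: P(X=0) = 0.305, P(Y|X=0) = (214/305, 57/305, 34/305) → H(Y|X=0) = 1.16374
  X=1: P(X=1) = 0.202, P(Y|X=1) = (141/202, 19/101, 23/202) → H(Y|X=1) = 1.17237
  X=2: P(X=2) = 0.339, P(Y|X=2) = (79/113, 64/339, 38/339) → H(Y|X=2) = 1.16900
  X=3: P(X=3) = 0.154, P(Y|X=3) = (54/77, 29/154, 17/154) → H(Y|X=3) = 1.16356
H(Y|X) = 0.305·1.16374 + 0.202·1.17237 + 0.339·1.16900 + 0.154·1.16356 = 1.1672 bits

H(X,Y) = -Σ_{x,y} P(x,y) log₂ P(x,y). Per-cell terms -P(x,y)·log₂P(x,y):
  X=0: 0.47600, 0.23557, 0.16586
  X=1: 0.39850, 0.17928, 0.12517
  X=2: 0.49226, 0.25381, 0.17928
  X=3: 0.34678, 0.14813, 0.09993
Sum of the 12 terms: H(X,Y) = 3.1006 bits

Chain rule check:
  H(X) + H(Y|X) = 1.9333 + 1.1672 = 3.1005 bits
  H(X,Y) = 3.1006 bits
✓ Chain rule verified (Δ = 0.0001 is 4-dp rounding noise: each of the three values was rounded independently).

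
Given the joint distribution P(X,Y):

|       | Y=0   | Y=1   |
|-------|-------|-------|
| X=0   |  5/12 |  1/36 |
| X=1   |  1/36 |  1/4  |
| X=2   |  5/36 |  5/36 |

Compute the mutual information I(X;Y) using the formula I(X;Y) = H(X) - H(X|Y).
0.4219 bits

I(X;Y) = H(X) - H(X|Y)

Marginal of X (row sums):
  P(X=0) = 5/12 + 1/36 = 4/9
  P(X=1) = 1/36 + 1/4 = 5/18
  P(X=2) = 5/36 + 5/36 = 5/18
H(X) = -[(4/9)·log₂(4/9) + (5/18)·log₂(5/18) + (5/18)·log₂(5/18)]
  = 0.5200 + 0.5133 + 0.5133 = 1.5466 bits

Marginal of Y (column sums):
  P(Y=0) = 5/12 + 1/36 + 5/36 = 7/12
  P(Y=1) = 1/36 + 1/4 + 5/36 = 5/12
H(X|Y) = Σ_y P(y)·H(X|Y=y):
  Y=0: P(Y=0) = 7/12, P(X|Y=0) = (5/7, 1/21, 5/21) → H(X|Y=0) = 1.0488
  Y=1: P(Y=1) = 5/12, P(X|Y=1) = (1/15, 3/5, 1/3) → H(X|Y=1) = 1.2310
H(X|Y) = (7/12)·1.0488 + (5/12)·1.2310 = 1.1247 bits

I(X;Y) = H(X) - H(X|Y) = 1.5466 - 1.1247 = 0.4219 bits

Cross-check via I(X;Y) = H(X) + H(Y) - H(X,Y): computing H(Y) from the column sums and H(X,Y) from the 6 cells in the same way gives H(Y) = 0.9799 bits and H(X,Y) = 2.1046 bits, so
I(X;Y) = 1.5466 + 0.9799 - 2.1046 = 0.4219 bits ✓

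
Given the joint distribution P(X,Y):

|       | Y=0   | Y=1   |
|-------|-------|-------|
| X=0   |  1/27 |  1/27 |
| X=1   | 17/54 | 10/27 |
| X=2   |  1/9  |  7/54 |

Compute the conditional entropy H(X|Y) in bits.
1.1461 bits

H(X|Y) = H(X,Y) - H(Y)

H(X,Y) = -Σ_{x,y} P(x,y) log₂ P(x,y). Per-cell terms -P(x,y)·log₂P(x,y):
  X=0: 0.176107, 0.176107
  X=1: 0.524930, 0.530726
  X=2: 0.352214, 0.382088
Sum of the 6 terms: H(X,Y) = 2.14217 bits

Marginal of Y (column sums):
  P(Y=0) = 1/27 + 17/54 + 1/9 = 25/54
  P(Y=1) = 1/27 + 10/27 + 7/54 = 29/54
H(Y) = -[(25/54)·log₂(25/54) + (29/54)·log₂(29/54)]
  = 0.514366 + 0.481672 = 0.99604 bits

H(X|Y) = H(X,Y) - H(Y) = 2.14217 - 0.99604 = 1.1461 bits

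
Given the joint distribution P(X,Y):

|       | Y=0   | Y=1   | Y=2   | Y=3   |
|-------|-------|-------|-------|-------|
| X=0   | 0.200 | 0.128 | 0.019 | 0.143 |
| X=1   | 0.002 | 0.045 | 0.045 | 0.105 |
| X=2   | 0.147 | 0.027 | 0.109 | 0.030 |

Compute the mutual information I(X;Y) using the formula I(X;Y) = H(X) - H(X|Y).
0.2727 bits

I(X;Y) = H(X) - H(X|Y)

Marginal of X (row sums):
  P(X=0) = 0.200 + 0.128 + 0.019 + 0.143 = 0.490
  P(X=1) = 0.002 + 0.045 + 0.045 + 0.105 = 0.197
  P(X=2) = 0.147 + 0.027 + 0.109 + 0.030 = 0.313
H(X) = -[0.490·log₂(0.490) + 0.197·log₂(0.197) + 0.313·log₂(0.313)]
  = 0.5043 + 0.4617 + 0.5245 = 1.4905 bits

Marginal of Y (column sums):
  P(Y=0) = 0.200 + 0.002 + 0.147 = 0.349
  P(Y=1) = 0.128 + 0.045 + 0.027 = 0.200
  P(Y=2) = 0.019 + 0.045 + 0.109 = 0.173
  P(Y=3) = 0.143 + 0.105 + 0.030 = 0.278
H(X|Y) = Σ_y P(y)·H(X|Y=y):
  Y=0: P(Y=0) = 0.349, P(X|Y=0) = (200/349, 2/349, 147/349) → H(X|Y=0) = 1.0284
  Y=1: P(Y=1) = 0.200, P(X|Y=1) = (16/25, 9/40, 27/200) → H(X|Y=1) = 1.2863
  Y=2: P(Y=2) = 0.173, P(X|Y=2) = (19/173, 45/173, 109/173) → H(X|Y=2) = 1.2752
  Y=3: P(Y=3) = 0.278, P(X|Y=3) = (143/278, 105/278, 15/139) → H(X|Y=3) = 1.3705
H(X|Y) = 0.349·1.0284 + 0.200·1.2863 + 0.173·1.2752 + 0.278·1.3705 = 1.2178 bits

I(X;Y) = H(X) - H(X|Y) = 1.4905 - 1.2178 = 0.2727 bits

Cross-check via I(X;Y) = H(X) + H(Y) - H(X,Y): computing H(Y) from the column sums and H(X,Y) from the 12 cells in the same way gives H(Y) = 1.9457 bits and H(X,Y) = 3.1635 bits, so
I(X;Y) = 1.4905 + 1.9457 - 3.1635 = 0.2727 bits ✓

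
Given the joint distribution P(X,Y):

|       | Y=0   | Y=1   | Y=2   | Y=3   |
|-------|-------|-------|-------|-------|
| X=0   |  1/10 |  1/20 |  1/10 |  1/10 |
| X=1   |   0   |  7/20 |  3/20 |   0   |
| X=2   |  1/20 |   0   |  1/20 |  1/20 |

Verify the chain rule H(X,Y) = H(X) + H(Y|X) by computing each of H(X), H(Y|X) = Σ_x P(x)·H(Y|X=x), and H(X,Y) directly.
H(X) = 1.4406 bits, H(Y|X) = 1.3610 bits, H(X,Y) = 2.8016 bits

Marginal of X (row sums):
  P(X=0) = 1/10 + 1/20 + 1/10 + 1/10 = 7/20
  P(X=1) = 0 + 7/20 + 3/20 + 0 = 1/2
  P(X=2) = 1/20 + 0 + 1/20 + 1/20 = 3/20
H(X) = -[(7/20)·log₂(7/20) + (1/2)·log₂(1/2) + (3/20)·log₂(3/20)]
  = 0.5301 + 0.5000 + 0.4105 = 1.4406 bits

H(Y|X) = Σ_x P(x)·H(Y|X=x):
  X=0: P(X=0) = 7/20, P(Y|X=0) = (2/7, 1/7, 2/7, 2/7) → H(Y|X=0) = 1.9502
  X=1: P(X=1) = 1/2, P(Y|X=1) = (0, 7/10, 3/10, 0) → H(Y|X=1) = 0.8813
  X=2: P(X=2) = 3/20, P(Y|X=2) = (1/3, 0, 1/3, 1/3) → H(Y|X=2) = 1.5850
H(Y|X) = (7/20)·1.9502 + (1/2)·0.8813 + (3/20)·1.5850 = 1.3610 bits

H(X,Y) = -Σ_{x,y} P(x,y) log₂ P(x,y). Per-cell terms -P(x,y)·log₂P(x,y):
  X=0: 0.3322, 0.2161, 0.3322, 0.3322
  X=1: 0.0000, 0.5301, 0.4105, 0.0000
  X=2: 0.2161, 0.0000, 0.2161, 0.2161
  (cells with P = 0 contribute 0)
Sum of the 12 terms: H(X,Y) = 2.8016 bits

Chain rule check:
  H(X) + H(Y|X) = 1.4406 + 1.3610 = 2.8016 bits
  H(X,Y) = 2.8016 bits
✓ Chain rule verified.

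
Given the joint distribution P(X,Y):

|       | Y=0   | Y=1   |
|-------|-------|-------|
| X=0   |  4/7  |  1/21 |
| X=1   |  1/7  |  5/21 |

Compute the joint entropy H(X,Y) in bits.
1.5645 bits

H(X,Y) = -Σ_{x,y} P(x,y) log₂ P(x,y). Per-cell terms -P(x,y)·log₂P(x,y):
  X=0: 0.4613, 0.2092
  X=1: 0.4011, 0.4929
Sum of the 4 terms: H(X,Y) = 1.5645 bits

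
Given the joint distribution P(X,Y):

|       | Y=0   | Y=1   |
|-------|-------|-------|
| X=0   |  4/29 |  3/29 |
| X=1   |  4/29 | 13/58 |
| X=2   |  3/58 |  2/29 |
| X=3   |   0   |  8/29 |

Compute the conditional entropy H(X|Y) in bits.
1.6978 bits

H(X|Y) = H(X,Y) - H(Y)

H(X,Y) = -Σ_{x,y} P(x,y) log₂ P(x,y). Per-cell terms -P(x,y)·log₂P(x,y):
  X=0: 0.3942, 0.3386
  X=1: 0.3942, 0.4836
  X=2: 0.2210, 0.2661
  X=3: 0.0000, 0.5125
  (cells with P = 0 contribute 0)
Sum of the 8 terms: H(X,Y) = 2.6102 bits

Marginal of Y (column sums):
  P(Y=0) = 4/29 + 4/29 + 3/58 + 0 = 19/58
  P(Y=1) = 3/29 + 13/58 + 2/29 + 8/29 = 39/58
H(Y) = -[(19/58)·log₂(19/58) + (39/58)·log₂(39/58)]
  = 0.5274 + 0.3850 = 0.9124 bits

H(X|Y) = H(X,Y) - H(Y) = 2.6102 - 0.9124 = 1.6978 bits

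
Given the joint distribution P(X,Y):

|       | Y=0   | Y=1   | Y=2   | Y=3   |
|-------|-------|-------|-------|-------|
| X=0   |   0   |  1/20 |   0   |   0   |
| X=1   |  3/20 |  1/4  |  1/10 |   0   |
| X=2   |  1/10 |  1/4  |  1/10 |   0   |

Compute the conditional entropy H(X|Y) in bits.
1.1845 bits

H(X|Y) = H(X,Y) - H(Y)

H(X,Y) = -Σ_{x,y} P(x,y) log₂ P(x,y). Per-cell terms -P(x,y)·log₂P(x,y):
  X=0: 0.000000, 0.216096, 0.000000, 0.000000
  X=1: 0.410545, 0.500000, 0.332193, 0.000000
  X=2: 0.332193, 0.500000, 0.332193, 0.000000
  (cells with P = 0 contribute 0)
Sum of the 12 terms: H(X,Y) = 2.62322 bits

Marginal of Y (column sums):
  P(Y=0) = 0 + 3/20 + 1/10 = 1/4
  P(Y=1) = 1/20 + 1/4 + 1/4 = 11/20
  P(Y=2) = 0 + 1/10 + 1/10 = 1/5
  P(Y=3) = 0 + 0 + 0 = 0
H(Y) = -[(1/4)·log₂(1/4) + (11/20)·log₂(11/20) + (1/5)·log₂(1/5)]   (outcomes with P = 0 contribute 0)
  = 0.500000 + 0.474373 + 0.464386 = 1.43876 bits

H(X|Y) = H(X,Y) - H(Y) = 2.62322 - 1.43876 = 1.1845 bits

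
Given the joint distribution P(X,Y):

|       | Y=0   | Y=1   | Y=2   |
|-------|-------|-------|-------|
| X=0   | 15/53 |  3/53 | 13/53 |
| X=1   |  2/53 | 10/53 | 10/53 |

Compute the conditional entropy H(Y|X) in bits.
1.3544 bits

H(Y|X) = H(X,Y) - H(X)

H(X,Y) = -Σ_{x,y} P(x,y) log₂ P(x,y). Per-cell terms -P(x,y)·log₂P(x,y):
  X=0: 0.51539, 0.23451, 0.49731
  X=1: 0.17841, 0.45396, 0.45396
Sum of the 6 terms: H(X,Y) = 2.3335 bits

Marginal of X (row sums):
  P(X=0) = 15/53 + 3/53 + 13/53 = 31/53
  P(X=1) = 2/53 + 10/53 + 10/53 = 22/53
H(X) = -[(31/53)·log₂(31/53) + (22/53)·log₂(22/53)]
  = 0.45256 + 0.52654 = 0.9791 bits

H(Y|X) = H(X,Y) - H(X) = 2.3335 - 0.9791 = 1.3544 bits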